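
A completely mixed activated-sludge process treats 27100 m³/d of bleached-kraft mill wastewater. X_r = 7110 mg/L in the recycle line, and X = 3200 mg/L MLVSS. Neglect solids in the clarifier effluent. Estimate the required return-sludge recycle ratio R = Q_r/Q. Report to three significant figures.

R ≈ 0.818

Solids balance on the clarifier gives (1+R)X = R·X_r, so R = X/(X_r − X) = 3200 / (7110 − 3200) = 0.8184.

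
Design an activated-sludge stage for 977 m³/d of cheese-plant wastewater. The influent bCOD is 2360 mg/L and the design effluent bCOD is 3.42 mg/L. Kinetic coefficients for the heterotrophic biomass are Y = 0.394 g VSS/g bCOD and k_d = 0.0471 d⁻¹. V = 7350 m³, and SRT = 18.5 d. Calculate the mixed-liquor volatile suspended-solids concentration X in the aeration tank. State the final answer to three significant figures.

X ≈ 1220 mg/L

Solving the biomass balance for X: X = Y Q (S₀−S) θ_c / [V (1+k_d θ_c)] = 0.394 × 977 × (2360 − 3.42) × 18.5 / [7350 × (1 + 0.0471 × 18.5)] = 1220 mg/L.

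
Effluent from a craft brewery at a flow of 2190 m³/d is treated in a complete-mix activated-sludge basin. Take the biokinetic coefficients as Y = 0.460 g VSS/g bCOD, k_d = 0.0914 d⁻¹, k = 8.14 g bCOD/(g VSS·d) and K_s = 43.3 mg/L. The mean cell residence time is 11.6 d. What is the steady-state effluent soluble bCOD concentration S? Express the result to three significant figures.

From the Monod/SRT balance for a CMAS, S = K_s·(1+k_d θ_c)/[θ_c·(Y k − k_d) − 1] = 43.3 × (1 + 0.0914 × 11.6) / [11.6 × (0.460 × 8.14 − 0.0914) − 1] = 89.21 / 41.37 = 2.156 mg/L.

S ≈ 2.16 mg/L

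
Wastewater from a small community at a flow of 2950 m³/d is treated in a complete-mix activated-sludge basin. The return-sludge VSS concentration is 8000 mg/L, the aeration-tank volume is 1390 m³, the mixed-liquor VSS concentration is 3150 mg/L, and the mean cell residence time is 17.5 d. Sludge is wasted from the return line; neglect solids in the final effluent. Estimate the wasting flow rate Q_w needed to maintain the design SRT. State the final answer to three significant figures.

Q_w ≈ 31.3 m³/d

Q_w = (V·X)/(θ_c X_r) = 1390 × 3150 / (17.5 × 8000) = 31.27 m³/d.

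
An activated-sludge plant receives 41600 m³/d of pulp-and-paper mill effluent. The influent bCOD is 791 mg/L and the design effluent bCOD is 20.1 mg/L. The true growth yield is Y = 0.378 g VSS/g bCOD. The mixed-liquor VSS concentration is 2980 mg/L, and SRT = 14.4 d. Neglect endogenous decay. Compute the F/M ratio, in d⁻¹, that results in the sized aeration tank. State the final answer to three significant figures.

F/M ≈ 0.189 d⁻¹

Biomass mass balance (decay neglected): V·X = Y·Q·(S₀ − S)·θ_c, so V = 0.378 × 41600 × (791 − 20.1) × 14.4 / 2980 = 58577 m³.
F/M = Q·S₀ / (V·X) = 41600 × 791 / (58577 × 2980) = 0.1885 g bCOD·(g VSS·d)⁻¹.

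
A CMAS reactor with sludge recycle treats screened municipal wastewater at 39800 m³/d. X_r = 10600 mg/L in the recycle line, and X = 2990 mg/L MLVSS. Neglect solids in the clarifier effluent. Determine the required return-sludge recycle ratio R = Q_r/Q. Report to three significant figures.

R ≈ 0.393

R = Q_r/Q = X/(X_r − X) = 2990 / (10600 − 2990) = 0.3929.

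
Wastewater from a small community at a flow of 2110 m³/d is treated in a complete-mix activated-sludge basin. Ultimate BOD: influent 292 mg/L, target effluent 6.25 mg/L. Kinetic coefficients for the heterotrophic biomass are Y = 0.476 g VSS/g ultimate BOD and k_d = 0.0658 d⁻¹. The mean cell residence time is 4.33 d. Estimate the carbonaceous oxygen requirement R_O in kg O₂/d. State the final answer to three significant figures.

The observed yield is Y_obs = Y/(1 + k_d·θ_c) = 0.476 / (1 + 0.0658 × 4.33) = 0.476 / 1.285 = 0.3705 g VSS per g ultimate BOD removed.
Q·(S₀ − S) = 2110 × (292 − 6.25) × 10⁻³ = 602.9 kg/d removed.
Net sludge production P_X = 0.3705 × 602.9 = 223.4 kg VSS/d.
R_O = Q·ΔS − 1.42 P_X = 602.9 − 317.2 = 285.8 kg O₂/d.

R_O ≈ 286 kg O₂/d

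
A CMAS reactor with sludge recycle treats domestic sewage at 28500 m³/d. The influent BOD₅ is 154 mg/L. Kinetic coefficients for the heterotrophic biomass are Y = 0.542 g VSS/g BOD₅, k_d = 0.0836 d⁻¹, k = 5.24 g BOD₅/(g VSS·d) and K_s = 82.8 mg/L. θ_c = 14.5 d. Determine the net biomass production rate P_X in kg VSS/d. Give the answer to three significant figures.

For a completely mixed reactor with recycle the Lawrence–McCarty relation gives S = K_s·(1 + k_d·θ_c) / [θ_c·(Y·k − k_d) − 1] = 82.8 × (1 + 0.0836 × 14.5) / [14.5 × (0.542 × 5.24 − 0.0836) − 1] = 183.2 / 38.97 = 4.700 mg/L.
The observed yield is Y_obs = Y/(1 + k_d·θ_c) = 0.542 / (1 + 0.0836 × 14.5) = 0.542 / 2.212 = 0.2450 g VSS per g BOD₅ removed.
ΔS = 154 − 4.70 = 149.3 mg/L, so the substrate removal rate is 28500 × 149.3/1000 = 4255 kg BOD₅/d.
Biomass produced: P_X = Y_obs·Q·ΔS = 0.2450 × 4255 ≈ 1043 kg VSS/d.

P_X ≈ 1040 kg VSS/d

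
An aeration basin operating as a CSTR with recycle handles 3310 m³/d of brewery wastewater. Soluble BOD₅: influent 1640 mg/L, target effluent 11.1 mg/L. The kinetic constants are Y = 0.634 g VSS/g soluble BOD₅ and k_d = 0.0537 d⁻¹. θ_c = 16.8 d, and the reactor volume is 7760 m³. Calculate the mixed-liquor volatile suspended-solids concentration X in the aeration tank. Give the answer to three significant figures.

From V·X·(1 + k_d·θ_c) = Y·Q·(S₀ − S)·θ_c: X = 0.634 × 3310 × (1640 − 11.1) × 16.8 / [7760 × (1 + 0.0537 × 16.8)] = 3891 mg/L.

X ≈ 3890 mg/L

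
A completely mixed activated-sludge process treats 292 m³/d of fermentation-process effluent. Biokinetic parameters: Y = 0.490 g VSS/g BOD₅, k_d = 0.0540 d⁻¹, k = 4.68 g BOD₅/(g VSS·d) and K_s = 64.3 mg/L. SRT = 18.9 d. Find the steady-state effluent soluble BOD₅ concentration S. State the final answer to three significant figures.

For a completely mixed reactor with recycle the Lawrence–McCarty relation gives S = K_s·(1 + k_d·θ_c) / [θ_c·(Y·k − k_d) − 1] = 64.3 × (1 + 0.0540 × 18.9) / [18.9 × (0.490 × 4.68 − 0.0540) − 1] = 129.9 / 41.32 = 3.144 mg/L.

S ≈ 3.14 mg/L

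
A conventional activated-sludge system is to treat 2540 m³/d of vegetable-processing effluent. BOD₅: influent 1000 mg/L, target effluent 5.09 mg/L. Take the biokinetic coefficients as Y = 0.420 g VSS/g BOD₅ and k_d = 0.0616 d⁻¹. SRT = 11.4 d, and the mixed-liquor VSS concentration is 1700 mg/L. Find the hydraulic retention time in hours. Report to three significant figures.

τ ≈ 39.5 h

Rearranging the biomass balance for a CMAS with decay, V = Y·Q·ΔS·θ_c / [X·(1+k_d θ_c)] = 0.420 × 2540 × (1000 − 5.09) × 11.4 / [1700 × (1 + 0.0616 × 11.4)] = 1.21×10^7 / 2894 = 4181 m³.
Hydraulic retention time τ = V/Q = 4181 / 2540 = 1.646 d = 39.51 h.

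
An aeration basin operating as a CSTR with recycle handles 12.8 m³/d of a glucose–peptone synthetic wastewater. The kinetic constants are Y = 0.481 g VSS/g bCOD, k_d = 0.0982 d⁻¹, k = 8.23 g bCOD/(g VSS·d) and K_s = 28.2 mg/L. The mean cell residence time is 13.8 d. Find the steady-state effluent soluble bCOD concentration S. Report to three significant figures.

For a completely mixed reactor with recycle the Lawrence–McCarty relation gives S = K_s·(1 + k_d·θ_c) / [θ_c·(Y·k − k_d) − 1] = 28.2 × (1 + 0.0982 × 13.8) / [13.8 × (0.481 × 8.23 − 0.0982) − 1] = 66.42 / 52.27 = 1.271 mg/L.

S ≈ 1.27 mg/L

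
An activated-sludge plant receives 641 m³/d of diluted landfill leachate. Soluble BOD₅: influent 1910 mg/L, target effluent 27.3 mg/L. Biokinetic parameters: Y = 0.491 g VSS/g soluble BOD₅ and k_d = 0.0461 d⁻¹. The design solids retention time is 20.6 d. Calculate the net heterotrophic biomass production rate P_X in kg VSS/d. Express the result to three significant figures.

P_X ≈ 304 kg VSS/d

Observed yield with endogenous decay: Y_obs = Y / (1 + k_d·θ_c) = 0.491 / (1 + 0.0461 × 20.6) = 0.491 / 1.950 = 0.2518 g VSS/g soluble BOD₅.
Substrate removed = Q·(S₀ − S) = 641 m³/d × (1910 − 27.3) g/m³ = 1.21×10^6 g/d = 1207 kg/d.
Biomass produced: P_X = Y_obs·Q·ΔS = 0.2518 × 1207 ≈ 303.9 kg VSS/d.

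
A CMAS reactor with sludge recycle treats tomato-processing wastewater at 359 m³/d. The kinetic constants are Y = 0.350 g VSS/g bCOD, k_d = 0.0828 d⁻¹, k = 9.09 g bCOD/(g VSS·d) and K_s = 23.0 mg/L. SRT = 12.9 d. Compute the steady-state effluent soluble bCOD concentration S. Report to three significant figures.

S ≈ 1.22 mg/L

For a completely mixed reactor with recycle the Lawrence–McCarty relation gives S = K_s·(1 + k_d·θ_c) / [θ_c·(Y·k − k_d) − 1] = 23.0 × (1 + 0.0828 × 12.9) / [12.9 × (0.350 × 9.09 − 0.0828) − 1] = 47.57 / 38.97 = 1.220 mg/L.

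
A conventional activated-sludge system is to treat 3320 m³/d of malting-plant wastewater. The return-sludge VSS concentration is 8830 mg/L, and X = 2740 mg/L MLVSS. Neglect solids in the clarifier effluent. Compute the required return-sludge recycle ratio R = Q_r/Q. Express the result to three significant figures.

Solids balance on the clarifier gives (1+R)X = R·X_r, so R = X/(X_r − X) = 2740 / (8830 − 2740) = 0.4499.

R ≈ 0.450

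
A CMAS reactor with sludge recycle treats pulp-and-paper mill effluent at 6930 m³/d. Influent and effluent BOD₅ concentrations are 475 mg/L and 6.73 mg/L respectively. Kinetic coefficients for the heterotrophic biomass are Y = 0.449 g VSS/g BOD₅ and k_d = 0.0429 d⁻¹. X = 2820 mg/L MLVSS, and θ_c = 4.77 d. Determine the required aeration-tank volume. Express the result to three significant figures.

From the SRT design equation V = Y Q (S₀−S) θ_c / [X (1 + k_d θ_c)] = 0.449 × 6930 × (475 − 6.73) × 4.77 / [2820 × (1 + 0.0429 × 4.77)] = 6.95×10^6 / 3397 = 2046 m³.

V ≈ 2050 m³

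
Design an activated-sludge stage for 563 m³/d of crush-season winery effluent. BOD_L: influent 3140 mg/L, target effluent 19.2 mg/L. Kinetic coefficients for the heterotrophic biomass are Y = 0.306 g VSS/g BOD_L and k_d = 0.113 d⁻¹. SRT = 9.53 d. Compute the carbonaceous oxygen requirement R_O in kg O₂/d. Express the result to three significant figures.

Y_obs = Y / (1 + k_d θ_c) = 0.306 / (1 + 0.113 × 9.53) = 0.306 / 2.077 = 0.1473.
ΔS = 3140 − 19.2 = 3121 mg/L, so the substrate removal rate is 563 × 3121/1000 = 1757 kg BOD_L/d.
Biomass synthesised: P_X = Y_obs × 1757 = 258.9 kg VSS/d.
R_O = Q·ΔS − 1.42 P_X = 1757 − 367.6 = 1389 kg O₂/d.

R_O ≈ 1390 kg O₂/d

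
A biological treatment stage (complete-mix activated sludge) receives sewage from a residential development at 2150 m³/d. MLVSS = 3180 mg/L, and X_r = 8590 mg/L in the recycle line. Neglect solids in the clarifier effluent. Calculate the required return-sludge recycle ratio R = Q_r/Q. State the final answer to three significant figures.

R = Q_r/Q = X/(X_r − X) = 3180 / (8590 − 3180) = 0.5878.

R ≈ 0.588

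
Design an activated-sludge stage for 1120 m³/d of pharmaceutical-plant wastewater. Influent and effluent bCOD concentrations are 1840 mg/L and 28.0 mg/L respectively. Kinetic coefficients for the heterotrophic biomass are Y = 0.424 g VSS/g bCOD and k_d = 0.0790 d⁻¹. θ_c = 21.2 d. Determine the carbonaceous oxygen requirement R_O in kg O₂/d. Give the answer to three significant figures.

Y_obs = Y / (1 + k_d θ_c) = 0.424 / (1 + 0.0790 × 21.2) = 0.424 / 2.675 = 0.1585.
Q·(S₀ − S) = 1120 × (1840 − 28.0) × 10⁻³ = 2029 kg/d removed.
P_X = Y_obs·Q·(S₀ − S) = 0.1585 × 2029 = 321.7 kg VSS/d.
R_O = Q·(S₀ − S) − 1.42·P_X = 2029 − 1.42 × 321.7 = 1573 kg O₂/d.

R_O ≈ 1570 kg O₂/d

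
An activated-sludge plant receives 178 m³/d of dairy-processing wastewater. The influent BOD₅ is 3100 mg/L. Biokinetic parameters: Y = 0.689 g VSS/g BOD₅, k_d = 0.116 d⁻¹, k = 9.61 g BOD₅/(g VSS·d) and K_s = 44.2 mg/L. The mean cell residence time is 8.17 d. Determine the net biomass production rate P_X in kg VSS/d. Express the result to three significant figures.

P_X ≈ 195 kg VSS/d

Effluent substrate depends only on kinetics and SRT: S = K_s(1 + k_d θ_c) / [θ_c(Yk − k_d) − 1] = 44.2 × (1 + 0.116 × 8.17) / [8.17 × (0.689 × 9.61 − 0.116) − 1] = 86.09 / 52.15 = 1.651 mg/L.
Observed yield with endogenous decay: Y_obs = Y / (1 + k_d·θ_c) = 0.689 / (1 + 0.116 × 8.17) = 0.689 / 1.948 = 0.3537 g VSS/g BOD₅.
Q·(S₀ − S) = 178 × (3100 − 1.65) × 10⁻³ = 551.5 kg/d removed.
P_X = Y_obs · Q(S₀ − S) = 0.3537 × 551.5 = 195.1 kg VSS/d.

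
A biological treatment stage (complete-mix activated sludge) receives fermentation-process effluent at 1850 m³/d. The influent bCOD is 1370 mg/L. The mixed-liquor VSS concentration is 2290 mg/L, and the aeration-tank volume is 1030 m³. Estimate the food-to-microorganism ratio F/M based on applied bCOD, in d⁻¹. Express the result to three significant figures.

F/M = Q·S₀ / (V·X) = 1850 × 1370 / (1030 × 2290) = 1.075 g bCOD·(g VSS·d)⁻¹.

F/M ≈ 1.07 d⁻¹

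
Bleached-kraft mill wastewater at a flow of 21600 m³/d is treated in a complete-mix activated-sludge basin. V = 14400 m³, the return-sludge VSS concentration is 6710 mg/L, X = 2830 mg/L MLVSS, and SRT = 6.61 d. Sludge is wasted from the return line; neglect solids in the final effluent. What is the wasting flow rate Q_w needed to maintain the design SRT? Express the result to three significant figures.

θ_c = V·X/(Q_w·X_r) when wasting from the recycle, so Q_w = V·X/(θ_c·X_r) = 14400 × 2830 / (6.61 × 6710) = 918.8 m³/d.

Q_w ≈ 919 m³/d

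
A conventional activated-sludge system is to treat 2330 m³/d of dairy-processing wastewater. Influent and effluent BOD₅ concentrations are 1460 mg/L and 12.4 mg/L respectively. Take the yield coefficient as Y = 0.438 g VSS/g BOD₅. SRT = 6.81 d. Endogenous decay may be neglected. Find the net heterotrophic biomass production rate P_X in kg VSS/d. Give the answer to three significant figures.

P_X ≈ 1480 kg VSS/d

Since k_d ≈ 0, Y_obs = Y = 0.438 g VSS/g BOD₅.
Mass of BOD₅ removed per day: Q(S₀ − S) = 2330 × 1448 g/m³ = 3373 kg/d.
Biomass produced: P_X = Y_obs·Q·ΔS = 0.4380 × 3373 ≈ 1477 kg VSS/d.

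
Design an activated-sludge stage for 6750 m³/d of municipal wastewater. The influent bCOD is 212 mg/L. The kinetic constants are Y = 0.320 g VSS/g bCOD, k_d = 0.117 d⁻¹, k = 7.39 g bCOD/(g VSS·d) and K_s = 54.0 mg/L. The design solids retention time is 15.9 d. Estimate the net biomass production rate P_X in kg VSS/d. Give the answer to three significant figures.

P_X ≈ 157 kg VSS/d

From the Monod/SRT balance for a CMAS, S = K_s·(1+k_d θ_c)/[θ_c·(Y k − k_d) − 1] = 54.0 × (1 + 0.117 × 15.9) / [15.9 × (0.320 × 7.39 − 0.117) − 1] = 154.5 / 34.74 = 4.446 mg/L.
Correct the yield for decay: Y_obs = Y/(1 + k_d θ_c) = 0.320 / (1 + 0.117 × 15.9) = 0.320 / 2.860 = 0.1119.
Q·(S₀ − S) = 6750 × (212 − 4.45) × 10⁻³ = 1401 kg/d removed.
So the net sludge growth is P_X = 0.1119 × 1401 = 156.7 kg VSS/d.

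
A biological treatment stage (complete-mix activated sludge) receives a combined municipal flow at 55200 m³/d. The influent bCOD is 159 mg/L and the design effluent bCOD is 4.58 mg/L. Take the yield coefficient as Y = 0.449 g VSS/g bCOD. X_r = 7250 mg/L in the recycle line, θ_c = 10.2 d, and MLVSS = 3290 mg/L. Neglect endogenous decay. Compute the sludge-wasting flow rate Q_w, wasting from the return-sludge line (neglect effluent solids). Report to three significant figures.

Q_w ≈ 528 m³/d

V·X = Y·Q·ΔS·θ_c gives V = 0.449 × 55200 × (159 − 4.58) × 10.2 / 3290 = 11866 m³.
Wasting from the return line (neglecting effluent solids): Q_w = V·X / (θ_c·X_r) = 11866 × 3290 / (10.2 × 7250) = 527.9 m³/d.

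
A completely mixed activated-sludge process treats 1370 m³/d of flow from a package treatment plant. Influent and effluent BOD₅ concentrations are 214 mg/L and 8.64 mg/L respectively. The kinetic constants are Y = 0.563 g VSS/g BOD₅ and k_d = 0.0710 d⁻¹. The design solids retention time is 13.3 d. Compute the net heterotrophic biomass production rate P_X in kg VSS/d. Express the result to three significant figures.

P_X ≈ 81.5 kg VSS/d

The observed yield is Y_obs = Y/(1 + k_d·θ_c) = 0.563 / (1 + 0.0710 × 13.3) = 0.563 / 1.944 = 0.2896 g VSS per g BOD₅ removed.
Q·(S₀ − S) = 1370 × (214 − 8.64) × 10⁻³ = 281.3 kg/d removed.
Net biomass production P_X = Y_obs × Q·(S₀ − S) = 0.2896 × 281.3 = 81.47 kg VSS/d.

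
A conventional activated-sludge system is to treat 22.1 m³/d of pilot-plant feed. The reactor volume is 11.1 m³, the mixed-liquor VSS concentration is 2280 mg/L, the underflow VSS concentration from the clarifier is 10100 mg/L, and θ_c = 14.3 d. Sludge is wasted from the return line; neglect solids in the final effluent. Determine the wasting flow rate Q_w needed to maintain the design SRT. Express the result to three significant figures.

θ_c = V·X/(Q_w·X_r) when wasting from the recycle, so Q_w = V·X/(θ_c·X_r) = 11.10 × 2280 / (14.3 × 10100) = 0.1752 m³/d.

Q_w ≈ 0.175 m³/d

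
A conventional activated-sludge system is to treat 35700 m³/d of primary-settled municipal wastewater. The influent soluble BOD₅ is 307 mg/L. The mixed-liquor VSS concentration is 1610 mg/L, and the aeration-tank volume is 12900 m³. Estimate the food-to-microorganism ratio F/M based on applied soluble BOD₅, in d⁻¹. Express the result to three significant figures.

F/M ≈ 0.528 d⁻¹

F/M = applied load / biomass = Q·S₀/(V·X) = 35700 × 307 / (12900 × 1610) = 0.5277 d⁻¹.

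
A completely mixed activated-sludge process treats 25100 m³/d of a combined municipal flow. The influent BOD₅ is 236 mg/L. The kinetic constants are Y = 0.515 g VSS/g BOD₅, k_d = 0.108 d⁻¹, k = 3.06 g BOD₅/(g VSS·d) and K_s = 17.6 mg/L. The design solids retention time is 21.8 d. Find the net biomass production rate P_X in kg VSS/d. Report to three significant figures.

P_X ≈ 902 kg VSS/d

From the Monod/SRT balance for a CMAS, S = K_s·(1+k_d θ_c)/[θ_c·(Y k − k_d) − 1] = 17.6 × (1 + 0.108 × 21.8) / [21.8 × (0.515 × 3.06 − 0.108) − 1] = 59.04 / 31.00 = 1.904 mg/L.
Y_obs = Y / (1 + k_d θ_c) = 0.515 / (1 + 0.108 × 21.8) = 0.515 / 3.354 = 0.1535.
ΔS = 236 − 1.90 = 234.1 mg/L, so the substrate removal rate is 25100 × 234.1/1000 = 5876 kg BOD₅/d.
Biomass produced: P_X = Y_obs·Q·ΔS = 0.1535 × 5876 ≈ 902.1 kg VSS/d.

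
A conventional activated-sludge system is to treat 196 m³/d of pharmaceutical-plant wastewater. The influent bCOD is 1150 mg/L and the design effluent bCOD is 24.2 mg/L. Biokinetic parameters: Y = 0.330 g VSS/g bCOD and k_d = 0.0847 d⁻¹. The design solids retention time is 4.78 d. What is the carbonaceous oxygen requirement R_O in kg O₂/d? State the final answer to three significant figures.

Correct the yield for decay: Y_obs = Y/(1 + k_d θ_c) = 0.330 / (1 + 0.0847 × 4.78) = 0.330 / 1.405 = 0.2349.
ΔS = 1150 − 24.2 = 1126 mg/L, so the substrate removal rate is 196 × 1126/1000 = 220.7 kg bCOD/d.
Biomass synthesised: P_X = Y_obs × 220.7 = 51.83 kg VSS/d.
R_O = Q·(S₀ − S) − 1.42·P_X = 220.7 − 1.42 × 51.83 = 147.1 kg O₂/d.

R_O ≈ 147 kg O₂/d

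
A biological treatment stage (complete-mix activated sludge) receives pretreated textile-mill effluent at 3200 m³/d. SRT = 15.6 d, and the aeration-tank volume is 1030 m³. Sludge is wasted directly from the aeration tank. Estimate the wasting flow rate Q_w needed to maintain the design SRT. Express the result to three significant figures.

Q_w ≈ 66.0 m³/d

Wasting from the aeration tank: Q_w = V / θ_c = 1030 / 15.6 = 66.03 m³/d.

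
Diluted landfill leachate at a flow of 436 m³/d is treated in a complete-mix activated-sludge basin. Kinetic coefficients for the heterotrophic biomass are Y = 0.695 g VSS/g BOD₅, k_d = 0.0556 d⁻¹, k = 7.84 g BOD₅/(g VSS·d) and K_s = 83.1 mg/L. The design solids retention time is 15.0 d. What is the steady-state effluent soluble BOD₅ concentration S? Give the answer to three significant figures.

From the Monod/SRT balance for a CMAS, S = K_s·(1+k_d θ_c)/[θ_c·(Y k − k_d) − 1] = 83.1 × (1 + 0.0556 × 15.0) / [15.0 × (0.695 × 7.84 − 0.0556) − 1] = 152.4 / 79.90 = 1.907 mg/L.

S ≈ 1.91 mg/L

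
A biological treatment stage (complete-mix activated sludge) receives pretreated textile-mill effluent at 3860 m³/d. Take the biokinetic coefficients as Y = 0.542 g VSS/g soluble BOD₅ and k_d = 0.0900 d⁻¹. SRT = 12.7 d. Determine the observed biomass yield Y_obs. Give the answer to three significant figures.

Observed yield with endogenous decay: Y_obs = Y / (1 + k_d·θ_c) = 0.542 / (1 + 0.0900 × 12.7) = 0.542 / 2.143 = 0.2529 g VSS/g soluble BOD₅.

Y_obs ≈ 0.253 g VSS/g soluble BOD₅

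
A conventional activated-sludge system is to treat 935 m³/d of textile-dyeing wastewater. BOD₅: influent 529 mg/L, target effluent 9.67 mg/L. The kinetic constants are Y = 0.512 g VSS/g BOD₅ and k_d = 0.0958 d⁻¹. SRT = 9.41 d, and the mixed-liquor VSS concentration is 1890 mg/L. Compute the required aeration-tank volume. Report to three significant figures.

V ≈ 651 m³

Rearranging the biomass balance for a CMAS with decay, V = Y·Q·ΔS·θ_c / [X·(1+k_d θ_c)] = 0.512 × 935 × (529 − 9.67) × 9.41 / [1890 × (1 + 0.0958 × 9.41)] = 2.34×10^6 / 3594 = 651.0 m³.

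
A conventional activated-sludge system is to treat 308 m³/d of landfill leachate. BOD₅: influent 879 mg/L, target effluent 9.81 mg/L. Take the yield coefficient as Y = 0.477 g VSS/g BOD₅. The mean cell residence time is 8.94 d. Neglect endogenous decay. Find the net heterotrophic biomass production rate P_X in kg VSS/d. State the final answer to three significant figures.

With endogenous decay neglected, the observed yield equals the true yield: Y_obs = Y = 0.477 g VSS/g BOD₅.
Q·(S₀ − S) = 308 × (879 − 9.81) × 10⁻³ = 267.7 kg/d removed.
Net biomass production P_X = Y_obs × Q·(S₀ − S) = 0.4770 × 267.7 = 127.7 kg VSS/d.

P_X ≈ 128 kg VSS/d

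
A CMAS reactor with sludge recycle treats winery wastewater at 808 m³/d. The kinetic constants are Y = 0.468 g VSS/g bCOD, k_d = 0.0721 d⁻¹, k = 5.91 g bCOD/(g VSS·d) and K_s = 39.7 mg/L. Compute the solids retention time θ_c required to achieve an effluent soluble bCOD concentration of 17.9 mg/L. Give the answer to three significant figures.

θ_c ≈ 1.27 d

Specific growth rate at S = 17.9 mg/L: μ = YkS/(K_s+S) = 0.468·5.91·17.9/(39.7+17.9) = 0.8595 d⁻¹.
Then 1/θ_c = μ − k_d = 0.8595 − 0.0721 = 0.7874 d⁻¹, giving θ_c = 1.270 d.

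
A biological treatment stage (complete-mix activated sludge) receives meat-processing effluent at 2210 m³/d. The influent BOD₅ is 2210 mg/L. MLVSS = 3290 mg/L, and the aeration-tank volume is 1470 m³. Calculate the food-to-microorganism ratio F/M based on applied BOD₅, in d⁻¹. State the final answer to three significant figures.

F/M = Q·S₀ / (V·X) = 2210 × 2210 / (1470 × 3290) = 1.010 g BOD₅·(g VSS·d)⁻¹.

F/M ≈ 1.01 d⁻¹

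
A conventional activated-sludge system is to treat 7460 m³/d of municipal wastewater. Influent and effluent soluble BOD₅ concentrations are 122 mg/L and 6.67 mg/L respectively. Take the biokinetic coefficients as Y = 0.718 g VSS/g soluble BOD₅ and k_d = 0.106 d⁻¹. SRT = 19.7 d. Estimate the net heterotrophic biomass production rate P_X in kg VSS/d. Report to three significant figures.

Y_obs = Y / (1 + k_d θ_c) = 0.718 / (1 + 0.106 × 19.7) = 0.718 / 3.088 = 0.2325.
Substrate removed = Q·(S₀ − S) = 7460 m³/d × (122 − 6.67) g/m³ = 8.6×10^5 g/d = 860.4 kg/d.
Biomass produced: P_X = Y_obs·Q·ΔS = 0.2325 × 860.4 ≈ 200.0 kg VSS/d.

P_X ≈ 200 kg VSS/d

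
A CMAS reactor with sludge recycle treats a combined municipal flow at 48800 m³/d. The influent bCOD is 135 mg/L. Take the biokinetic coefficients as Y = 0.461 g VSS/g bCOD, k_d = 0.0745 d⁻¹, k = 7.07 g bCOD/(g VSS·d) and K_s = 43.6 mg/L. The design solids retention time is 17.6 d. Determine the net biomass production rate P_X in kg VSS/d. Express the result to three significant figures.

P_X ≈ 1300 kg VSS/d

For a completely mixed reactor with recycle the Lawrence–McCarty relation gives S = K_s·(1 + k_d·θ_c) / [θ_c·(Y·k − k_d) − 1] = 43.6 × (1 + 0.0745 × 17.6) / [17.6 × (0.461 × 7.07 − 0.0745) − 1] = 100.8 / 55.05 = 1.830 mg/L.
Correct the yield for decay: Y_obs = Y/(1 + k_d θ_c) = 0.461 / (1 + 0.0745 × 17.6) = 0.461 / 2.311 = 0.1995.
Q·(S₀ − S) = 48800 × (135 − 1.83) × 10⁻³ = 6499 kg/d removed.
Net biomass production P_X = Y_obs × Q·(S₀ − S) = 0.1995 × 6499 = 1296 kg VSS/d.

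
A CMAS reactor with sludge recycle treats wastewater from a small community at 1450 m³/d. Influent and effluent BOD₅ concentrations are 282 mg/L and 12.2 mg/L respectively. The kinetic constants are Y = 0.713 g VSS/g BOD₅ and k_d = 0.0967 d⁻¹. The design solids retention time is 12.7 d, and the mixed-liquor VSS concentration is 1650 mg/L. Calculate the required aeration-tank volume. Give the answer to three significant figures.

From the SRT design equation V = Y Q (S₀−S) θ_c / [X (1 + k_d θ_c)] = 0.713 × 1450 × (282 − 12.2) × 12.7 / [1650 × (1 + 0.0967 × 12.7)] = 3.54×10^6 / 3676 = 963.6 m³.

V ≈ 964 m³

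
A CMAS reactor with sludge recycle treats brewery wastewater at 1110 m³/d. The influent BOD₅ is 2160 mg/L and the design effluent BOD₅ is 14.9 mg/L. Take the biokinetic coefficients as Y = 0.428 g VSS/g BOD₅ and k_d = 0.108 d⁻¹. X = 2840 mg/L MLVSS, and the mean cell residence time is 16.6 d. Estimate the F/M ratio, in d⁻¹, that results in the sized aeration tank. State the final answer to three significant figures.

F/M ≈ 0.396 d⁻¹

From the SRT design equation V = Y Q (S₀−S) θ_c / [X (1 + k_d θ_c)] = 0.428 × 1110 × (2160 − 14.9) × 16.6 / [2840 × (1 + 0.108 × 16.6)] = 1.69×10^7 / 7932 = 2133 m³.
F/M = applied load / biomass = Q·S₀/(V·X) = 1110 × 2160 / (2133 × 2840) = 0.3958 d⁻¹.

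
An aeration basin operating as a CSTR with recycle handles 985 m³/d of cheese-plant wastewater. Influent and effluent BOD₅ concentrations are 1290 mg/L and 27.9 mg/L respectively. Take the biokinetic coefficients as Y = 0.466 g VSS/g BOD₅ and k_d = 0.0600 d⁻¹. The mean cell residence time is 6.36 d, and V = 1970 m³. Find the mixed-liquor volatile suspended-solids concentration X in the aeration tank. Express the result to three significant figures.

X ≈ 1350 mg/L

X = Y·Q·ΔS·θ_c / [V·(1 + k_d θ_c)] = 0.466 × 985 × (1290 − 27.9) × 6.36 / [1970 × (1 + 0.0600 × 6.36)] = 1354 mg/L.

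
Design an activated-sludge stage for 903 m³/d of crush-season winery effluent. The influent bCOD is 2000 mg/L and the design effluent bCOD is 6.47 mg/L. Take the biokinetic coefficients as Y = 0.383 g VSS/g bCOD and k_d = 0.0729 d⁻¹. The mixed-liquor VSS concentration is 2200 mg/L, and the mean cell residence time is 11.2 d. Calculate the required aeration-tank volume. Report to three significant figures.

Steady-state biomass mass balance: V·X·(1 + k_d·θ_c) = Y·Q·(S₀ − S)·θ_c, so V = 0.383 × 903 × (2000 − 6.47) × 11.2 / [2200 × (1 + 0.0729 × 11.2)] = 7.72×10^6 / 3996 = 1932 m³.

V ≈ 1930 m³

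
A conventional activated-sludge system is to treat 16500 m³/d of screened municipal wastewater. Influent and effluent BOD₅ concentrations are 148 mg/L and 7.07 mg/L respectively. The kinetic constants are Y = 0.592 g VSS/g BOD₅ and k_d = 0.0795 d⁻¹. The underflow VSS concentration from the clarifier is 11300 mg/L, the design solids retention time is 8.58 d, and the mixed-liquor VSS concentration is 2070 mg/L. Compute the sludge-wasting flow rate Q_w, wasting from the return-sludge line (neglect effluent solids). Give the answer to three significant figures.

Q_w ≈ 72.4 m³/d

From the SRT design equation V = Y Q (S₀−S) θ_c / [X (1 + k_d θ_c)] = 0.592 × 16500 × (148 − 7.07) × 8.58 / [2070 × (1 + 0.0795 × 8.58)] = 1.18×10^7 / 3482 = 3392 m³.
Q_w = (V·X)/(θ_c X_r) = 3392 × 2070 / (8.58 × 11300) = 72.42 m³/d.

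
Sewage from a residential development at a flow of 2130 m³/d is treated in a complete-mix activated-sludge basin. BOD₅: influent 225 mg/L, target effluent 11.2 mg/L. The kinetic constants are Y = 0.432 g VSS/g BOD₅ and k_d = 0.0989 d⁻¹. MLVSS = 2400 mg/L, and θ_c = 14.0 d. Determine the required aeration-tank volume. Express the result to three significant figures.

Steady-state biomass mass balance: V·X·(1 + k_d·θ_c) = Y·Q·(S₀ − S)·θ_c, so V = 0.432 × 2130 × (225 − 11.2) × 14.0 / [2400 × (1 + 0.0989 × 14.0)] = 2.75×10^6 / 5723 = 481.3 m³.

V ≈ 481 m³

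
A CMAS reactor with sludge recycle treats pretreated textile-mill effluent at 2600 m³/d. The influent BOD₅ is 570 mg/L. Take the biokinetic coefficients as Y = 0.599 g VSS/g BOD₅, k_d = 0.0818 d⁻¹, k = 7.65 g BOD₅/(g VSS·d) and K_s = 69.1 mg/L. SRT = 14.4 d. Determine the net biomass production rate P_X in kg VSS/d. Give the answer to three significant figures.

P_X ≈ 406 kg VSS/d

Effluent substrate depends only on kinetics and SRT: S = K_s(1 + k_d θ_c) / [θ_c(Yk − k_d) − 1] = 69.1 × (1 + 0.0818 × 14.4) / [14.4 × (0.599 × 7.65 − 0.0818) − 1] = 150.5 / 63.81 = 2.359 mg/L.
Correct the yield for decay: Y_obs = Y/(1 + k_d θ_c) = 0.599 / (1 + 0.0818 × 14.4) = 0.599 / 2.178 = 0.2750.
Substrate removed = Q·(S₀ − S) = 2600 m³/d × (570 − 2.36) g/m³ = 1.48×10^6 g/d = 1476 kg/d.
So the net sludge growth is P_X = 0.2750 × 1476 = 405.9 kg VSS/d.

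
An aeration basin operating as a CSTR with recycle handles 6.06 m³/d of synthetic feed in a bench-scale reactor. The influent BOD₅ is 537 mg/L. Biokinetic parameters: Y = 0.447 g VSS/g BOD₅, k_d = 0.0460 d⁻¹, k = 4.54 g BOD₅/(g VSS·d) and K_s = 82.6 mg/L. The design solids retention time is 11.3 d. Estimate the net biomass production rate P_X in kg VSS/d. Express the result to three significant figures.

P_X ≈ 0.947 kg VSS/d

For a completely mixed reactor with recycle the Lawrence–McCarty relation gives S = K_s·(1 + k_d·θ_c) / [θ_c·(Y·k − k_d) − 1] = 82.6 × (1 + 0.0460 × 11.3) / [11.3 × (0.447 × 4.54 − 0.0460) − 1] = 125.5 / 21.41 = 5.863 mg/L.
Observed yield with endogenous decay: Y_obs = Y / (1 + k_d·θ_c) = 0.447 / (1 + 0.0460 × 11.3) = 0.447 / 1.520 = 0.2941 g VSS/g BOD₅.
Mass of BOD₅ removed per day: Q(S₀ − S) = 6.06 × 531.1 g/m³ = 3.219 kg/d.
Biomass produced: P_X = Y_obs·Q·ΔS = 0.2941 × 3.219 ≈ 0.9467 kg VSS/d.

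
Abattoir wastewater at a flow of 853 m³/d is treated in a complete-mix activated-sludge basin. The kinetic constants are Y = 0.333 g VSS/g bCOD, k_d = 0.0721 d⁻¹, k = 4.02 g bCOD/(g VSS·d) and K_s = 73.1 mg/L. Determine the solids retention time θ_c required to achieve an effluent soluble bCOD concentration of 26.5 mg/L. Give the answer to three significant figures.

θ_c ≈ 3.52 d

At the target effluent, Y k S/(K_s+S) = 0.333×4.02×26.5/99.60 = 0.3562 d⁻¹.
θ_c = 1/(μ − k_d) = 1/(0.3562 − 0.0721) = 1/0.2841 = 3.520 d.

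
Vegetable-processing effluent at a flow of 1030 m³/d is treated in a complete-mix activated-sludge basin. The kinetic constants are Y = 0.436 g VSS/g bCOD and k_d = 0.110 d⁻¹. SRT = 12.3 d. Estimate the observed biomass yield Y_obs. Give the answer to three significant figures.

Correct the yield for decay: Y_obs = Y/(1 + k_d θ_c) = 0.436 / (1 + 0.110 × 12.3) = 0.436 / 2.353 = 0.1853.

Y_obs ≈ 0.185 g VSS/g bCOD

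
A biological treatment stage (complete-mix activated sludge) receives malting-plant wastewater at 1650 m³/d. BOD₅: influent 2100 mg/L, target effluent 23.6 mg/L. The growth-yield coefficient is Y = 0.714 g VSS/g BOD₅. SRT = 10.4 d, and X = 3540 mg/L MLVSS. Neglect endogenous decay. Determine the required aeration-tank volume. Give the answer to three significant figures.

V ≈ 7190 m³

With k_d = 0 the design equation reduces to V = Y Q (S₀−S) θ_c / X = 0.714 × 1650 × (2100 − 23.6) × 10.4 / 3540 = 7187 m³.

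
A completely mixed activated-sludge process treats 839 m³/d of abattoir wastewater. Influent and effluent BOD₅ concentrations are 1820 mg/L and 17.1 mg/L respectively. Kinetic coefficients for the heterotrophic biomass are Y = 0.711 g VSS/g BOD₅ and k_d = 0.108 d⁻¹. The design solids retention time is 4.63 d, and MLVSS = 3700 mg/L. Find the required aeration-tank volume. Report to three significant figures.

Rearranging the biomass balance for a CMAS with decay, V = Y·Q·ΔS·θ_c / [X·(1+k_d θ_c)] = 0.711 × 839 × (1820 − 17.1) × 4.63 / [3700 × (1 + 0.108 × 4.63)] = 4.98×10^6 / 5550 = 897.2 m³.

V ≈ 897 m³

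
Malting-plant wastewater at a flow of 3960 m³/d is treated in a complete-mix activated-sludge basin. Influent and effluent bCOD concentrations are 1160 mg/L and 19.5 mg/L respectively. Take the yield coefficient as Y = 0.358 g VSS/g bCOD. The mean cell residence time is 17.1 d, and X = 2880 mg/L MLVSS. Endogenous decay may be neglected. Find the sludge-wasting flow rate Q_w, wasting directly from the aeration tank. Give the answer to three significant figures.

Biomass mass balance (decay neglected): V·X = Y·Q·(S₀ − S)·θ_c, so V = 0.358 × 3960 × (1160 − 19.5) × 17.1 / 2880 = 9600 m³.
With mixed-liquor wasting, θ_c = V/Q_w, so Q_w = V/θ_c = 9600/17.1 = 561.4 m³/d.

Q_w ≈ 561 m³/d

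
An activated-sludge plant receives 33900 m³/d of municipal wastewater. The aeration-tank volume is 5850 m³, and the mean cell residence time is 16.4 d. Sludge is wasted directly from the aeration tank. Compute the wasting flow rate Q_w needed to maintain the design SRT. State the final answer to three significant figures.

With mixed-liquor wasting, θ_c = V/Q_w, so Q_w = V/θ_c = 5850/16.4 = 356.7 m³/d.

Q_w ≈ 357 m³/d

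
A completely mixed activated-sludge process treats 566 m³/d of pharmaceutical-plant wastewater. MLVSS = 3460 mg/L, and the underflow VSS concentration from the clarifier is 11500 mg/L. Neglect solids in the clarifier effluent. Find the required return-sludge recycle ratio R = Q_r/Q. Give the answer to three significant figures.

Mass balance around the secondary clarifier (neglecting effluent solids): R = X / (X_r − X) = 3460 / (11500 − 3460) = 0.4303.

R ≈ 0.430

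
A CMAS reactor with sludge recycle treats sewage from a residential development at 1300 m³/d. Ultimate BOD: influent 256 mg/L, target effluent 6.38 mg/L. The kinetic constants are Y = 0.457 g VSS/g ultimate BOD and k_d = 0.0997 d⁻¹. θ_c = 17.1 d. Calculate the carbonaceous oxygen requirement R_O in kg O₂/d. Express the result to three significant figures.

R_O ≈ 247 kg O₂/d

The observed yield is Y_obs = Y/(1 + k_d·θ_c) = 0.457 / (1 + 0.0997 × 17.1) = 0.457 / 2.705 = 0.1690 g VSS per g ultimate BOD removed.
ΔS = 256 − 6.38 = 249.6 mg/L, so the substrate removal rate is 1300 × 249.6/1000 = 324.5 kg ultimate BOD/d.
Biomass synthesised: P_X = Y_obs × 324.5 = 54.83 kg VSS/d.
R_O = Q·ΔS − 1.42 P_X = 324.5 − 77.85 = 246.7 kg O₂/d.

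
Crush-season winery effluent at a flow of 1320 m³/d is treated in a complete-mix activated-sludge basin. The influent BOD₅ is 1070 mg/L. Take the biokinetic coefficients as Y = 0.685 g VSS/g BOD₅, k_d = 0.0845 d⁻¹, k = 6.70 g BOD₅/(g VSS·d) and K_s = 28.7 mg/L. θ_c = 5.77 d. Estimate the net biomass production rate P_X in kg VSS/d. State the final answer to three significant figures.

P_X ≈ 649 kg VSS/d

For a completely mixed reactor with recycle the Lawrence–McCarty relation gives S = K_s·(1 + k_d·θ_c) / [θ_c·(Y·k − k_d) − 1] = 28.7 × (1 + 0.0845 × 5.77) / [5.77 × (0.685 × 6.70 − 0.0845) − 1] = 42.69 / 24.99 = 1.708 mg/L.
Correct the yield for decay: Y_obs = Y/(1 + k_d θ_c) = 0.685 / (1 + 0.0845 × 5.77) = 0.685 / 1.488 = 0.4605.
Mass of BOD₅ removed per day: Q(S₀ − S) = 1320 × 1068 g/m³ = 1410 kg/d.
P_X = Y_obs · Q(S₀ − S) = 0.4605 × 1410 = 649.3 kg VSS/d.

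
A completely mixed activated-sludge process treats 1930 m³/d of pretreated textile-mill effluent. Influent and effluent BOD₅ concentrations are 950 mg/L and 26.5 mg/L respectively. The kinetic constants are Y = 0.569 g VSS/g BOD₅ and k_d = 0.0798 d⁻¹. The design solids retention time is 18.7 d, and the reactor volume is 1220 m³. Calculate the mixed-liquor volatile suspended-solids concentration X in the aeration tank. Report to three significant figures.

X = Y·Q·ΔS·θ_c / [V·(1 + k_d θ_c)] = 0.569 × 1930 × (950 − 26.5) × 18.7 / [1220 × (1 + 0.0798 × 18.7)] = 6237 mg/L.

X ≈ 6240 mg/L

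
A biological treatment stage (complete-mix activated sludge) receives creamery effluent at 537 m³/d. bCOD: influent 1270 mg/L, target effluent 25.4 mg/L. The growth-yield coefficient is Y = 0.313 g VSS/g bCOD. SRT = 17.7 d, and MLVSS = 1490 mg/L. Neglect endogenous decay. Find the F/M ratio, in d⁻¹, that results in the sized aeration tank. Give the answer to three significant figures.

F/M ≈ 0.184 d⁻¹

With k_d = 0 the design equation reduces to V = Y Q (S₀−S) θ_c / X = 0.313 × 537 × (1270 − 25.4) × 17.7 / 1490 = 2485 m³.
Food-to-microorganism ratio F/M = Q S₀ / (V X) = 537 × 1270 / (2485 × 1490) = 0.1842 d⁻¹.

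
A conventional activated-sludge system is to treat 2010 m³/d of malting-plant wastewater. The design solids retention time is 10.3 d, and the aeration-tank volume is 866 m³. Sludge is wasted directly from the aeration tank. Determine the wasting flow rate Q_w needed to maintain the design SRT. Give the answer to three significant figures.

Q_w ≈ 84.1 m³/d

For wasting at MLVSS concentration, Q_w = V/θ_c = 866.0/10.3 = 84.08 m³/d.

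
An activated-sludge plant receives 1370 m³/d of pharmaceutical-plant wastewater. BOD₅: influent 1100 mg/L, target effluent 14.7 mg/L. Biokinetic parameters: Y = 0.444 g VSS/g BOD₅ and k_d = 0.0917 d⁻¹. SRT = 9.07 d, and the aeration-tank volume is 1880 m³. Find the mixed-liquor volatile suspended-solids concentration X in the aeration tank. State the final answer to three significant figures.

X ≈ 1740 mg/L

From V·X·(1 + k_d·θ_c) = Y·Q·(S₀ − S)·θ_c: X = 0.444 × 1370 × (1100 − 14.7) × 9.07 / [1880 × (1 + 0.0917 × 9.07)] = 1739 mg/L.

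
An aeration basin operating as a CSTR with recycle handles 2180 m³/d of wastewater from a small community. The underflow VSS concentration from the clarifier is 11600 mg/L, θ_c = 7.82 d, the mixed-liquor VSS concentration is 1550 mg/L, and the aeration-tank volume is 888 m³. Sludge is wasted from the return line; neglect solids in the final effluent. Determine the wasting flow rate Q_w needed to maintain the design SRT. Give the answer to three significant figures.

Wasting from the return line (neglecting effluent solids): Q_w = V·X / (θ_c·X_r) = 888.0 × 1550 / (7.82 × 11600) = 15.17 m³/d.

Q_w ≈ 15.2 m³/d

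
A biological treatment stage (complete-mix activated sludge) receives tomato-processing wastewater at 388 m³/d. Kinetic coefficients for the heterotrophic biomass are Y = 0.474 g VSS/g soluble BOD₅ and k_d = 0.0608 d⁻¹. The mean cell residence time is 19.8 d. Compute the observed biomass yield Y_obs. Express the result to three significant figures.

Y_obs ≈ 0.215 g VSS/g soluble BOD₅

Y_obs = Y / (1 + k_d θ_c) = 0.474 / (1 + 0.0608 × 19.8) = 0.474 / 2.204 = 0.2151.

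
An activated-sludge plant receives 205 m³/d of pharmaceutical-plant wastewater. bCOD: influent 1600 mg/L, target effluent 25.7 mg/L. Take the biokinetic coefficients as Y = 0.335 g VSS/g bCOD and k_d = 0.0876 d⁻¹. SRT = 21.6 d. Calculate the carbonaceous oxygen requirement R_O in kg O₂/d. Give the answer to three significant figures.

Observed yield with endogenous decay: Y_obs = Y / (1 + k_d·θ_c) = 0.335 / (1 + 0.0876 × 21.6) = 0.335 / 2.892 = 0.1158 g VSS/g bCOD.
Substrate removed = Q·(S₀ − S) = 205 m³/d × (1600 − 25.7) g/m³ = 3.23×10^5 g/d = 322.7 kg/d.
Biomass synthesised: P_X = Y_obs × 322.7 = 37.38 kg VSS/d.
R_O = Q·(S₀ − S) − 1.42·P_X = 322.7 − 1.42 × 37.38 = 269.6 kg O₂/d.

R_O ≈ 270 kg O₂/d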